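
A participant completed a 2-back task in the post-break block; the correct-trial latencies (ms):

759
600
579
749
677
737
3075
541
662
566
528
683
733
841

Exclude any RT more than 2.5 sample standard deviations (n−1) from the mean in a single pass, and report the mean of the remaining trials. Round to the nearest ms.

666 ms

n = 14, ΣRT = 11730, M = 837.857
Σ(x−M)² = 5502505.71; s = √(5502505.71/13) = 650.592
Cutoffs: 837.857 ± 2.5·650.592 → [-788.6, 2464.3]
Outside: 3075 → excluded.
Retained (n=13): Σ = 8655, mean = 8655/13 = 665.769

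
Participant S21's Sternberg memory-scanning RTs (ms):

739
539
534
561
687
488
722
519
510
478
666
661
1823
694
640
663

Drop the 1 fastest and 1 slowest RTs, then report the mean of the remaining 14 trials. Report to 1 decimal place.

Sorted: 478, 488, 510, 519, 534, 539, 561, 640, 661, 663, 666, 687, 694, 722, 739, 1823
Drop lowest 1 (478) and highest 1 (1823)
Remaining (n=14): Σ = 8623, mean = 8623/14 = 615.929

615.9 ms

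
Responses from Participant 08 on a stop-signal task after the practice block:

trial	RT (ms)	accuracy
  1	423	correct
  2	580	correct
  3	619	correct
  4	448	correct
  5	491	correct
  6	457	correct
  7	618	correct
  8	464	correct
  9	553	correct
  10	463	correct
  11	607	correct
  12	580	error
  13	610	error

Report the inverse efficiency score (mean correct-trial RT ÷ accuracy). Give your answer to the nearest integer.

Correct trials (n=11): 423, 580, 619, 448, 491, 457, 618, 464, 553, 463, 607
Mean correct RT = 5723/11 = 520.2727 ms
Proportion correct = 11/13
IES = 520.2727 / (11/13) = 614.868 ms

615 ms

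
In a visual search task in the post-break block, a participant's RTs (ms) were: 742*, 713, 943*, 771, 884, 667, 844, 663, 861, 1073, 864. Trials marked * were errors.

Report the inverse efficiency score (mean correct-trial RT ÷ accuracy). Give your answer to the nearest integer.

Correct trials (n=9): 713, 771, 884, 667, 844, 663, 861, 1073, 864
Mean correct RT = 7340/9 = 815.5556 ms
Proportion correct = 9/11
IES = 815.5556 / (9/11) = 996.790 ms

997 ms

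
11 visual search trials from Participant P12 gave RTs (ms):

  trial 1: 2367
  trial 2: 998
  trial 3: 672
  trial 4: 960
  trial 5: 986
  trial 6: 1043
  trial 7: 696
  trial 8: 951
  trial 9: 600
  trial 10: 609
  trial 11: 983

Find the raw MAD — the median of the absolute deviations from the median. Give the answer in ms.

Sorted: 600, 609, 672, 696, 951, 960, 983, 986, 998, 1043, 2367 → median = 960
|x − 960|: 1407, 38, 288, 0, 26, 83, 264, 9, 360, 351, 23
Sorted deviations: 0, 9, 23, 26, 38, 83, 264, 288, 351, 360, 1407 → MAD = 83

83 ms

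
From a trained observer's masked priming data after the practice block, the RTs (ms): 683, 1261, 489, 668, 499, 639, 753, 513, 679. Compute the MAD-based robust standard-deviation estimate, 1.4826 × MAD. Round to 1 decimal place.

Sorted: 489, 499, 513, 639, 668, 679, 683, 753, 1261 → median = 668
|x − 668| sorted: 0, 11, 15, 29, 85, 155, 169, 179, 593 → MAD = 85
Robust SD ≈ 1.4826 × 85 = 126.021

126.0 ms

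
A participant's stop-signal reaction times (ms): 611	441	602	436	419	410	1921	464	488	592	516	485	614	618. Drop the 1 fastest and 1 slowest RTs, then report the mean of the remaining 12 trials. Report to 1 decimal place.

523.8 ms

Sorted: 410, 419, 436, 441, 464, 485, 488, 516, 592, 602, 611, 614, 618, 1921
Drop lowest 1 (410) and highest 1 (1921)
Remaining (n=12): Σ = 6286, mean = 6286/12 = 523.833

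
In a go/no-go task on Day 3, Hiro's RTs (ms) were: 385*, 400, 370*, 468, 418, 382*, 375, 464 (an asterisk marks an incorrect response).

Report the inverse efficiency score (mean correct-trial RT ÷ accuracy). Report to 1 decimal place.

Correct trials (n=5): 400, 468, 418, 375, 464
Mean correct RT = 2125/5 = 425.0000 ms
Proportion correct = 5/8
IES = 425.0000 / (5/8) = 680.000 ms

680.0 ms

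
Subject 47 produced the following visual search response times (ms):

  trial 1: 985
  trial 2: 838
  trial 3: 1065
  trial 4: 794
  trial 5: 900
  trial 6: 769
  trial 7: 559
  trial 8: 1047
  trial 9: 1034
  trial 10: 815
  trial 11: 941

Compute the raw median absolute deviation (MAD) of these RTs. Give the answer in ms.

Sorted: 559, 769, 794, 815, 838, 900, 941, 985, 1034, 1047, 1065 → median = 900
|x − 900|: 85, 62, 165, 106, 0, 131, 341, 147, 134, 85, 41
Sorted deviations: 0, 41, 62, 85, 85, 106, 131, 134, 147, 165, 341 → MAD = 106

106 ms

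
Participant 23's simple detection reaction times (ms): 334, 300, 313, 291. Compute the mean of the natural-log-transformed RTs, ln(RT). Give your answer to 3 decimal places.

5.734

ln(RT): 5.8111, 5.7038, 5.7462, 5.6733
Σ ln(RT) = 22.9344
Mean = 22.9344/4 = 5.73361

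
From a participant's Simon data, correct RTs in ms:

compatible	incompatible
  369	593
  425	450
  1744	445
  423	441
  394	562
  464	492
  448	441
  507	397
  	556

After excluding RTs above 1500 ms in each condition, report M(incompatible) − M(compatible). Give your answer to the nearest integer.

compatible: exclude 1744
M(compatible) = 3030/7 = 432.857
M(incompatible) = 4377/9 = 486.333
Difference = 486.333 − 432.857 = 53.476 ms

53 ms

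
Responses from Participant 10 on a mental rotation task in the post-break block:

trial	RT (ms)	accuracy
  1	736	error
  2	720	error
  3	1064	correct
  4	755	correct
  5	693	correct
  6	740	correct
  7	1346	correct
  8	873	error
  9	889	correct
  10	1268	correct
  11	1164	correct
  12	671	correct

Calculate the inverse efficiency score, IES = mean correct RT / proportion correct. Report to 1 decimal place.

Correct trials (n=9): 1064, 755, 693, 740, 1346, 889, 1268, 1164, 671
Mean correct RT = 8590/9 = 954.4444 ms
Proportion correct = 9/12
IES = 954.4444 / (9/12) = 1272.593 ms

1272.6 ms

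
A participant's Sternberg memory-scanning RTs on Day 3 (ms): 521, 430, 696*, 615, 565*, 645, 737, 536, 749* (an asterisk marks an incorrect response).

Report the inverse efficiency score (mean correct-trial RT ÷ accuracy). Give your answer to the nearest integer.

Correct trials (n=6): 521, 430, 615, 645, 737, 536
Mean correct RT = 3484/6 = 580.6667 ms
Proportion correct = 6/9
IES = 580.6667 / (6/9) = 871.000 ms

871 ms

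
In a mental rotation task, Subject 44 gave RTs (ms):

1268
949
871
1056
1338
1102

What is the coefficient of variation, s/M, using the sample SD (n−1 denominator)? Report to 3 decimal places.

n = 6, Σ = 6584, M = 1097.3333
Σ(x−M)² = 162007.333; s = √(162007.333/5) = 180.0041
CV = 180.0041 / 1097.3333 = 0.16404

0.164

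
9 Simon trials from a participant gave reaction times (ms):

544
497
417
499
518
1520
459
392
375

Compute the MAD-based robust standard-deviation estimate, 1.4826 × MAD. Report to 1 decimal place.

69.7 ms

Sorted: 375, 392, 417, 459, 497, 499, 518, 544, 1520 → median = 497
|x − 497| sorted: 0, 2, 21, 38, 47, 80, 105, 122, 1023 → MAD = 47
Robust SD ≈ 1.4826 × 47 = 69.682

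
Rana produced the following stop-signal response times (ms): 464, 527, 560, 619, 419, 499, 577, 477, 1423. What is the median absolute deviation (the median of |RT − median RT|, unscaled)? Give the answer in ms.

Sorted: 419, 464, 477, 499, 527, 560, 577, 619, 1423 → median = 527
|x − 527|: 63, 0, 33, 92, 108, 28, 50, 50, 896
Sorted deviations: 0, 28, 33, 50, 50, 63, 92, 108, 896 → MAD = 50

50 ms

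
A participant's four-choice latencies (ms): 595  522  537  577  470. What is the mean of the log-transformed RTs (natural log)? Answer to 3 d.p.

ln(RT): 6.3886, 6.2577, 6.2860, 6.3578, 6.1527
Σ ln(RT) = 31.4428
Mean = 31.4428/5 = 6.28856

6.289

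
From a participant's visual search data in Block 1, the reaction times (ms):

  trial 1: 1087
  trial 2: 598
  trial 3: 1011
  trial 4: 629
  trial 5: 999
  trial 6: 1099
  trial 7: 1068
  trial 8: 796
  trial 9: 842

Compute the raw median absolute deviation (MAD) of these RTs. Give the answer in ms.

100 ms

Sorted: 598, 629, 796, 842, 999, 1011, 1068, 1087, 1099 → median = 999
|x − 999|: 88, 401, 12, 370, 0, 100, 69, 203, 157
Sorted deviations: 0, 12, 69, 88, 100, 157, 203, 370, 401 → MAD = 100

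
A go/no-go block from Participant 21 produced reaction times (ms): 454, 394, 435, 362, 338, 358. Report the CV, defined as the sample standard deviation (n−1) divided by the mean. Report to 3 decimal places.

0.118

n = 6, Σ = 2341, M = 390.1667
Σ(x−M)² = 10648.833; s = √(10648.833/5) = 46.1494
CV = 46.1494 / 390.1667 = 0.11828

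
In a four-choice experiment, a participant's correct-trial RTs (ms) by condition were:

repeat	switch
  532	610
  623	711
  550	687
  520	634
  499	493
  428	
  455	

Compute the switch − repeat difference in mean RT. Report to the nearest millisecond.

112 ms

M(repeat) = 3607/7 = 515.286
M(switch) = 3135/5 = 627.000
Difference = 627.000 − 515.286 = 111.714 ms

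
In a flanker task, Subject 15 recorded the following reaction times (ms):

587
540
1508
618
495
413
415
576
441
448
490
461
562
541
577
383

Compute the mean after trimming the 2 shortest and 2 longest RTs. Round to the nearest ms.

511 ms

Sorted: 383, 413, 415, 441, 448, 461, 490, 495, 540, 541, 562, 576, 577, 587, 618, 1508
Drop lowest 2 (383, 413) and highest 2 (618, 1508)
Remaining (n=12): Σ = 6133, mean = 6133/12 = 511.083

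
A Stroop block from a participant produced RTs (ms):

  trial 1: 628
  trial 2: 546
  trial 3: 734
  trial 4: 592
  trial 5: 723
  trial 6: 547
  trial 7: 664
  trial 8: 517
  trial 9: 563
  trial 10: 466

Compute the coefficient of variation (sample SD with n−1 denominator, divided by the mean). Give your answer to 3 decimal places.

0.147

n = 10, Σ = 5980, M = 598.0000
Σ(x−M)² = 69928.000; s = √(69928.000/9) = 88.1463
CV = 88.1463 / 598.0000 = 0.14740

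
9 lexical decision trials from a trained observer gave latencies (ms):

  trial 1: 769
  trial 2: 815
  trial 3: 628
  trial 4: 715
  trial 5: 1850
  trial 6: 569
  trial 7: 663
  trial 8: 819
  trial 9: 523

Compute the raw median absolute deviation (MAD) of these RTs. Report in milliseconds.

Sorted: 523, 569, 628, 663, 715, 769, 815, 819, 1850 → median = 715
|x − 715|: 54, 100, 87, 0, 1135, 146, 52, 104, 192
Sorted deviations: 0, 52, 54, 87, 100, 104, 146, 192, 1135 → MAD = 100

100 ms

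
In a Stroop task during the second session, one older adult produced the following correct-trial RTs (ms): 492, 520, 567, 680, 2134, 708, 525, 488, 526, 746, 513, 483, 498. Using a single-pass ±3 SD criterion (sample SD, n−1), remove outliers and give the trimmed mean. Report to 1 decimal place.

562.2 ms

n = 13, ΣRT = 8880, M = 683.077
Σ(x−M)² = 2377272.92; s = √(2377272.92/12) = 445.091
Cutoffs: 683.077 ± 3·445.091 → [-652.2, 2018.4]
Outside: 2134 → excluded.
Retained (n=12): Σ = 6746, mean = 6746/12 = 562.167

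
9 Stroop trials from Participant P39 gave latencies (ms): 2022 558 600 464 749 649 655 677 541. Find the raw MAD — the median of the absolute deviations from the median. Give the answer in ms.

91 ms

Sorted: 464, 541, 558, 600, 649, 655, 677, 749, 2022 → median = 649
|x − 649|: 1373, 91, 49, 185, 100, 0, 6, 28, 108
Sorted deviations: 0, 6, 28, 49, 91, 100, 108, 185, 1373 → MAD = 91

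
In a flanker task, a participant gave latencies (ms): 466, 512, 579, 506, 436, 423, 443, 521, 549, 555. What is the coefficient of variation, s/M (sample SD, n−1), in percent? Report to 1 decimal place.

10.9%

n = 10, Σ = 4990, M = 499.0000
Σ(x−M)² = 26708.000; s = √(26708.000/9) = 54.4753
CV = 54.4753 / 499.0000 = 0.10917 = 10.917%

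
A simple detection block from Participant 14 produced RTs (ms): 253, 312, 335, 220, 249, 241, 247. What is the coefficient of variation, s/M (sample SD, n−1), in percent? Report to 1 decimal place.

n = 7, Σ = 1857, M = 265.2857
Σ(x−M)² = 10433.429; s = √(10433.429/6) = 41.7002
CV = 41.7002 / 265.2857 = 0.15719 = 15.719%

15.7%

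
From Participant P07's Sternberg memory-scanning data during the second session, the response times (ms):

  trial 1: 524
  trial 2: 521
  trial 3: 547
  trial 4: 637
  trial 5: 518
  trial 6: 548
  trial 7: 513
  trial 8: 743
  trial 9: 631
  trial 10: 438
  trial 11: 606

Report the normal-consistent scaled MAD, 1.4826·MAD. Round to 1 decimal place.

50.4 ms

Sorted: 438, 513, 518, 521, 524, 547, 548, 606, 631, 637, 743 → median = 547
|x − 547| sorted: 0, 1, 23, 26, 29, 34, 59, 84, 90, 109, 196 → MAD = 34
Robust SD ≈ 1.4826 × 34 = 50.408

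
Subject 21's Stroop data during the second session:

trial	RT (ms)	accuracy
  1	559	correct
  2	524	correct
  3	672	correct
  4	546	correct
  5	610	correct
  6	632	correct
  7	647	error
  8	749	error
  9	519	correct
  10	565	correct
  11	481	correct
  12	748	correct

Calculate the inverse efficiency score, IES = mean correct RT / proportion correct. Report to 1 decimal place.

702.7 ms

Correct trials (n=10): 559, 524, 672, 546, 610, 632, 519, 565, 481, 748
Mean correct RT = 5856/10 = 585.6000 ms
Proportion correct = 10/12
IES = 585.6000 / (10/12) = 702.720 ms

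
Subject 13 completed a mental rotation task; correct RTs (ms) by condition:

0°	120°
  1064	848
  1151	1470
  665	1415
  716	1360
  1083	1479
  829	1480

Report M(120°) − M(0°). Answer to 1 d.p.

M(0°) = 5508/6 = 918.000
M(120°) = 8052/6 = 1342.000
Difference = 1342.000 − 918.000 = 424.000 ms

424.0 ms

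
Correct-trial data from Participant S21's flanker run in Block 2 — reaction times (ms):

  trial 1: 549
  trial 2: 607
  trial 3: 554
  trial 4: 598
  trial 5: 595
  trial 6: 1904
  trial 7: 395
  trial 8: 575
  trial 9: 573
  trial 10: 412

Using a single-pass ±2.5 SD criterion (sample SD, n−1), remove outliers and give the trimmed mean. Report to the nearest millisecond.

540 ms

n = 10, ΣRT = 6762, M = 676.200
Σ(x−M)² = 1725869.60; s = √(1725869.60/9) = 437.908
Cutoffs: 676.200 ± 2.5·437.908 → [-418.6, 1771.0]
Outside: 1904 → excluded.
Retained (n=9): Σ = 4858, mean = 4858/9 = 539.778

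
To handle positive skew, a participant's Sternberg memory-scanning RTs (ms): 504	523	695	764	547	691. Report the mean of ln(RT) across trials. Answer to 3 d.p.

6.418

ln(RT): 6.2226, 6.2596, 6.5439, 6.6386, 6.3044, 6.5381
Σ ln(RT) = 38.5072
Mean = 38.5072/6 = 6.41787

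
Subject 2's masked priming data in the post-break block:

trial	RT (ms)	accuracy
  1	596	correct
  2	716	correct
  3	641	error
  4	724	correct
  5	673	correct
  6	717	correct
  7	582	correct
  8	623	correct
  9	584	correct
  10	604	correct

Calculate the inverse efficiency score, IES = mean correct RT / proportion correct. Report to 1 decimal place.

718.4 ms

Correct trials (n=9): 596, 716, 724, 673, 717, 582, 623, 584, 604
Mean correct RT = 5819/9 = 646.5556 ms
Proportion correct = 9/10
IES = 646.5556 / (9/10) = 718.395 ms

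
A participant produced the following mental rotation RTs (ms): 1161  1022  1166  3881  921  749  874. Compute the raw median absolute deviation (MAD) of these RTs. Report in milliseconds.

Sorted: 749, 874, 921, 1022, 1161, 1166, 3881 → median = 1022
|x − 1022|: 139, 0, 144, 2859, 101, 273, 148
Sorted deviations: 0, 101, 139, 144, 148, 273, 2859 → MAD = 144

144 ms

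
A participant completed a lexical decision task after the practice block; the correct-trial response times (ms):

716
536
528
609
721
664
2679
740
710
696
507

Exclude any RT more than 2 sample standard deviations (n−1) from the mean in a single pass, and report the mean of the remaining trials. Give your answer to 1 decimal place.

n = 11, ΣRT = 9106, M = 827.818
Σ(x−M)² = 3842447.64; s = √(3842447.64/10) = 619.875
Cutoffs: 827.818 ± 2·619.875 → [-411.9, 2067.6]
Outside: 2679 → excluded.
Retained (n=10): Σ = 6427, mean = 6427/10 = 642.700

642.7 ms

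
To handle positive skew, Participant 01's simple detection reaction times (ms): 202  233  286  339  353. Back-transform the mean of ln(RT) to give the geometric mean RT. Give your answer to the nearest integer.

276 ms

ln(RT): 5.3083, 5.4510, 5.6560, 5.8260, 5.8665
Mean ln(RT) = 28.1078/5 = 5.62155
Geometric mean = exp(5.62155) = 276.32 ms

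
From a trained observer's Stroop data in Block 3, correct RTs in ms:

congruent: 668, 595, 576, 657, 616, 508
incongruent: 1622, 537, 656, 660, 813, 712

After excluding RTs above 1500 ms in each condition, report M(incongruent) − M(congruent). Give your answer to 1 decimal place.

incongruent: exclude 1622
M(congruent) = 3620/6 = 603.333
M(incongruent) = 3378/5 = 675.600
Difference = 675.600 − 603.333 = 72.267 ms

72.3 ms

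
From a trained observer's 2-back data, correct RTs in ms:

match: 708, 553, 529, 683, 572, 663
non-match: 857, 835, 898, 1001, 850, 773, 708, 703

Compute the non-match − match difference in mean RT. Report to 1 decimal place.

M(match) = 3708/6 = 618.000
M(non-match) = 6625/8 = 828.125
Difference = 828.125 − 618.000 = 210.125 ms

210.1 ms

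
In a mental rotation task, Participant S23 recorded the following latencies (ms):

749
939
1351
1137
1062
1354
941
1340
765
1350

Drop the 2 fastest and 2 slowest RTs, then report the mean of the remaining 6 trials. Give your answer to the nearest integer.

Sorted: 749, 765, 939, 941, 1062, 1137, 1340, 1350, 1351, 1354
Drop lowest 2 (749, 765) and highest 2 (1351, 1354)
Remaining (n=6): Σ = 6769, mean = 6769/6 = 1128.167

1128 ms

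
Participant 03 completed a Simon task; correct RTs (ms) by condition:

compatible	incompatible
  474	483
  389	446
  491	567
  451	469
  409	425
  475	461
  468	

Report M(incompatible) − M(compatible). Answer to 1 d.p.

M(compatible) = 3157/7 = 451.000
M(incompatible) = 2851/6 = 475.167
Difference = 475.167 − 451.000 = 24.167 ms

24.2 ms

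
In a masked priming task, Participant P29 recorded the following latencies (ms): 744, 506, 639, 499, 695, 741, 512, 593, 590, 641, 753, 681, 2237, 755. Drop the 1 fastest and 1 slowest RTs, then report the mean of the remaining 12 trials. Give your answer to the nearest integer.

654 ms

Sorted: 499, 506, 512, 590, 593, 639, 641, 681, 695, 741, 744, 753, 755, 2237
Drop lowest 1 (499) and highest 1 (2237)
Remaining (n=12): Σ = 7850, mean = 7850/12 = 654.167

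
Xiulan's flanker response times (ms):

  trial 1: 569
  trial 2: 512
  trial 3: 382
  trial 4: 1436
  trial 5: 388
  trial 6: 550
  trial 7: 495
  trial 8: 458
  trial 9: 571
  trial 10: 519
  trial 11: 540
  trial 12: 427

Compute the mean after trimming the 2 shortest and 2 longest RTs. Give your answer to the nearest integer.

509 ms

Sorted: 382, 388, 427, 458, 495, 512, 519, 540, 550, 569, 571, 1436
Drop lowest 2 (382, 388) and highest 2 (571, 1436)
Remaining (n=8): Σ = 4070, mean = 4070/8 = 508.750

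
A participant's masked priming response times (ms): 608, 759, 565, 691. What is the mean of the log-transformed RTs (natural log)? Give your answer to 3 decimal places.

ln(RT): 6.4102, 6.6320, 6.3368, 6.5381
Σ ln(RT) = 25.9171
Mean = 25.9171/4 = 6.47929

6.479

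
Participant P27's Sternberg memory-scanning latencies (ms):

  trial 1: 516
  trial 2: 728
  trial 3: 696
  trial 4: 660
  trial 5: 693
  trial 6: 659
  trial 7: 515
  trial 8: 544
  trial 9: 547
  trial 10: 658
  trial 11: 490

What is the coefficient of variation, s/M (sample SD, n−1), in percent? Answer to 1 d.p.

n = 11, Σ = 6706, M = 609.6364
Σ(x−M)² = 75998.545; s = √(75998.545/10) = 87.1771
CV = 87.1771 / 609.6364 = 0.14300 = 14.300%

14.3%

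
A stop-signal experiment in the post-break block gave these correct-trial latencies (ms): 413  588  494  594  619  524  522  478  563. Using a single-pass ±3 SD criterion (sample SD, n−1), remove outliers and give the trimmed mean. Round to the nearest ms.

n = 9, ΣRT = 4795, M = 532.778
Σ(x−M)² = 34189.56; s = √(34189.56/8) = 65.373
Cutoffs: 532.778 ± 3·65.373 → [336.7, 728.9]
No RTs fall outside the cutoffs; all 9 retained. Mean = 4795/9 = 532.778

533 ms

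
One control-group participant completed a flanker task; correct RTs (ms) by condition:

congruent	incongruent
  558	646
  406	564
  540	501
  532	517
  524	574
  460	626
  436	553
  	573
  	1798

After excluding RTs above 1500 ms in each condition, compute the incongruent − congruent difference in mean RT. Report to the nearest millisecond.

incongruent: exclude 1798
M(congruent) = 3456/7 = 493.714
M(incongruent) = 4554/8 = 569.250
Difference = 569.250 − 493.714 = 75.536 ms

76 ms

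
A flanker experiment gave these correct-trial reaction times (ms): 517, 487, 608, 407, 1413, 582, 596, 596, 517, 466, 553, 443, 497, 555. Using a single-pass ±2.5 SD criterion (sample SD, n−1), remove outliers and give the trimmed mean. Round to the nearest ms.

525 ms

n = 14, ΣRT = 8237, M = 588.357
Σ(x−M)² = 780735.21; s = √(780735.21/13) = 245.064
Cutoffs: 588.357 ± 2.5·245.064 → [-24.3, 1201.0]
Outside: 1413 → excluded.
Retained (n=13): Σ = 6824, mean = 6824/13 = 524.923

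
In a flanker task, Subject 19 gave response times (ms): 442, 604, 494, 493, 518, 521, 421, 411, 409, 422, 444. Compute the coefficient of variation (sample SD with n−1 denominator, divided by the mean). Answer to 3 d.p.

n = 11, Σ = 5179, M = 470.8182
Σ(x−M)² = 37325.636; s = √(37325.636/10) = 61.0947
CV = 61.0947 / 470.8182 = 0.12976

0.130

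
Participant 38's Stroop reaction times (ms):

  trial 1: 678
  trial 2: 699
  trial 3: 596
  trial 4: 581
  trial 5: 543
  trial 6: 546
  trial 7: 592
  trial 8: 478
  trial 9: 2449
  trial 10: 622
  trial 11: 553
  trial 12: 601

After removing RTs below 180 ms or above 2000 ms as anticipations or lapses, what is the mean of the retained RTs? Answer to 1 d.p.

589.9 ms

Excluded: 2449
Retained (n=11): Σ = 6489
Mean = 6489/11 = 589.9091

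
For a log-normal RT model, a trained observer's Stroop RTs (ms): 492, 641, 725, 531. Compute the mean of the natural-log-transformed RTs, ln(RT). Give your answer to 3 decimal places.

ln(RT): 6.1985, 6.4630, 6.5862, 6.2748
Σ ln(RT) = 25.5224
Mean = 25.5224/4 = 6.38061

6.381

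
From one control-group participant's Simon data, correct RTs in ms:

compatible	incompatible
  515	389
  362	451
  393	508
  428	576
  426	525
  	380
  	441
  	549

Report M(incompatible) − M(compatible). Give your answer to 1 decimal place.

M(compatible) = 2124/5 = 424.800
M(incompatible) = 3819/8 = 477.375
Difference = 477.375 − 424.800 = 52.575 ms

52.6 ms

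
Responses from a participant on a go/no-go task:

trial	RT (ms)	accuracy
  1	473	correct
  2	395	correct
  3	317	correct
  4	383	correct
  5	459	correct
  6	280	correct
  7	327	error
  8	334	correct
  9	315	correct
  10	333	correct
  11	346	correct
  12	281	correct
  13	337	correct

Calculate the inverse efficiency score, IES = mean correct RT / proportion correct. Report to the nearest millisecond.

Correct trials (n=12): 473, 395, 317, 383, 459, 280, 334, 315, 333, 346, 281, 337
Mean correct RT = 4253/12 = 354.4167 ms
Proportion correct = 12/13
IES = 354.4167 / (12/13) = 383.951 ms

384 ms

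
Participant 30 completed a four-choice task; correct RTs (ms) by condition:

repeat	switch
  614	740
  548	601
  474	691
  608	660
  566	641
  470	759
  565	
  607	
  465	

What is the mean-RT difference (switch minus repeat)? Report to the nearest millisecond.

M(repeat) = 4917/9 = 546.333
M(switch) = 4092/6 = 682.000
Difference = 682.000 − 546.333 = 135.667 ms

136 ms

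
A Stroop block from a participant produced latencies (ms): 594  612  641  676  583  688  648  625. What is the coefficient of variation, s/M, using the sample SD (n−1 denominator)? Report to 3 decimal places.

0.059

n = 8, Σ = 5067, M = 633.3750
Σ(x−M)² = 9687.875; s = √(9687.875/7) = 37.2019
CV = 37.2019 / 633.3750 = 0.05874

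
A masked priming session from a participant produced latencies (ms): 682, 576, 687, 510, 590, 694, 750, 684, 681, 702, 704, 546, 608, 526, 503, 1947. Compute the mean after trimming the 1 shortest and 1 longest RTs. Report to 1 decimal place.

638.6 ms

Sorted: 503, 510, 526, 546, 576, 590, 608, 681, 682, 684, 687, 694, 702, 704, 750, 1947
Drop lowest 1 (503) and highest 1 (1947)
Remaining (n=14): Σ = 8940, mean = 8940/14 = 638.571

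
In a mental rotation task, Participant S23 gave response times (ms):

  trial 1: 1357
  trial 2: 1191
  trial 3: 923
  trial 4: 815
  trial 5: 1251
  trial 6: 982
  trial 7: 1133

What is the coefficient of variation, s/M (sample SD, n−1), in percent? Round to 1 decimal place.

n = 7, Σ = 7652, M = 1093.1429
Σ(x−M)² = 224368.857; s = √(224368.857/6) = 193.3774
CV = 193.3774 / 1093.1429 = 0.17690 = 17.690%

17.7%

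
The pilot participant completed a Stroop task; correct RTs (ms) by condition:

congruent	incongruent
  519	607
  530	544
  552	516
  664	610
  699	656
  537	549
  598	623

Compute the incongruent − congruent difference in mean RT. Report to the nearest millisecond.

M(congruent) = 4099/7 = 585.571
M(incongruent) = 4105/7 = 586.429
Difference = 586.429 − 585.571 = 0.857 ms

1 ms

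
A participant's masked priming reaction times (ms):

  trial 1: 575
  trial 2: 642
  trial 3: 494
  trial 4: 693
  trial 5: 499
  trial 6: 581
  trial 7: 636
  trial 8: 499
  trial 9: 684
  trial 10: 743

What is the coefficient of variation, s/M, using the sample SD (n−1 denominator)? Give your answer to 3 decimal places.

0.148

n = 10, Σ = 6046, M = 604.6000
Σ(x−M)² = 71626.400; s = √(71626.400/9) = 89.2104
CV = 89.2104 / 604.6000 = 0.14755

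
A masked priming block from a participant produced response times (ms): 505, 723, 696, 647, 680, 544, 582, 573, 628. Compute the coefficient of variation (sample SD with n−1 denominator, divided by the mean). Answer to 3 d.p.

0.119

n = 9, Σ = 5578, M = 619.7778
Σ(x−M)² = 43431.556; s = √(43431.556/8) = 73.6814
CV = 73.6814 / 619.7778 = 0.11888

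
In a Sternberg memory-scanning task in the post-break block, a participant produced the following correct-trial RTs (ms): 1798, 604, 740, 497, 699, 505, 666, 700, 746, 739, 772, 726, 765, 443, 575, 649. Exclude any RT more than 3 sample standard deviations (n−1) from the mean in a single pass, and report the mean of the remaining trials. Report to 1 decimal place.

n = 16, ΣRT = 11624, M = 726.500
Σ(x−M)² = 1383572.00; s = √(1383572.00/15) = 303.707
Cutoffs: 726.500 ± 3·303.707 → [-184.6, 1637.6]
Outside: 1798 → excluded.
Retained (n=15): Σ = 9826, mean = 9826/15 = 655.067

655.1 ms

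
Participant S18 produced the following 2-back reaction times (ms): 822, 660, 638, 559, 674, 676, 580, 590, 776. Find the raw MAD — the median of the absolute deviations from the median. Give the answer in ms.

Sorted: 559, 580, 590, 638, 660, 674, 676, 776, 822 → median = 660
|x − 660|: 162, 0, 22, 101, 14, 16, 80, 70, 116
Sorted deviations: 0, 14, 16, 22, 70, 80, 101, 116, 162 → MAD = 70

70 ms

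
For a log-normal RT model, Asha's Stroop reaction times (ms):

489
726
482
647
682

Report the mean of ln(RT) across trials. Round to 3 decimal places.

6.391

ln(RT): 6.1924, 6.5876, 6.1779, 6.4723, 6.5250
Σ ln(RT) = 31.9552
Mean = 31.9552/5 = 6.39105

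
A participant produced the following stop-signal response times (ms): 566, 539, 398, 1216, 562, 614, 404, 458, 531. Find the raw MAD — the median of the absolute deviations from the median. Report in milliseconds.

Sorted: 398, 404, 458, 531, 539, 562, 566, 614, 1216 → median = 539
|x − 539|: 27, 0, 141, 677, 23, 75, 135, 81, 8
Sorted deviations: 0, 8, 23, 27, 75, 81, 135, 141, 677 → MAD = 75

75 ms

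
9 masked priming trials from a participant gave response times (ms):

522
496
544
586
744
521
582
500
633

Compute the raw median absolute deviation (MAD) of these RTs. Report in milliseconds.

Sorted: 496, 500, 521, 522, 544, 582, 586, 633, 744 → median = 544
|x − 544|: 22, 48, 0, 42, 200, 23, 38, 44, 89
Sorted deviations: 0, 22, 23, 38, 42, 44, 48, 89, 200 → MAD = 42

42 ms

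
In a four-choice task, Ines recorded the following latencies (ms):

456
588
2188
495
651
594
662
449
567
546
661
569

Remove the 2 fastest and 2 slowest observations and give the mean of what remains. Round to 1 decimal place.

583.9 ms

Sorted: 449, 456, 495, 546, 567, 569, 588, 594, 651, 661, 662, 2188
Drop lowest 2 (449, 456) and highest 2 (662, 2188)
Remaining (n=8): Σ = 4671, mean = 4671/8 = 583.875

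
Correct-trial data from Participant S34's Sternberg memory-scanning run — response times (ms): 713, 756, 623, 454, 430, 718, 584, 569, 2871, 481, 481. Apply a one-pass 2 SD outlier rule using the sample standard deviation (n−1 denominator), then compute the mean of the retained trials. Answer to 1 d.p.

n = 11, ΣRT = 8680, M = 789.091
Σ(x−M)² = 4895444.91; s = √(4895444.91/10) = 699.675
Cutoffs: 789.091 ± 2·699.675 → [-610.3, 2188.4]
Outside: 2871 → excluded.
Retained (n=10): Σ = 5809, mean = 5809/10 = 580.900

580.9 ms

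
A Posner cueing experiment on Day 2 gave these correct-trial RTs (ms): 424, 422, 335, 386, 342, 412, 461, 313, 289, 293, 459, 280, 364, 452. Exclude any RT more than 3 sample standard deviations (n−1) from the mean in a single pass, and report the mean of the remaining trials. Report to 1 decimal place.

373.7 ms

n = 14, ΣRT = 5232, M = 373.714
Σ(x−M)² = 56256.86; s = √(56256.86/13) = 65.783
Cutoffs: 373.714 ± 3·65.783 → [176.4, 571.1]
No RTs fall outside the cutoffs; all 14 retained. Mean = 5232/14 = 373.714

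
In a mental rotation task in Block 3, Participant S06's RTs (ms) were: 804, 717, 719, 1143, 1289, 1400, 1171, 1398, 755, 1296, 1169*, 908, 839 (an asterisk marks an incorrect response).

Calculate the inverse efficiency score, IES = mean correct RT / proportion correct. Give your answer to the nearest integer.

Correct trials (n=12): 804, 717, 719, 1143, 1289, 1400, 1171, 1398, 755, 1296, 908, 839
Mean correct RT = 12439/12 = 1036.5833 ms
Proportion correct = 12/13
IES = 1036.5833 / (12/13) = 1122.965 ms

1123 ms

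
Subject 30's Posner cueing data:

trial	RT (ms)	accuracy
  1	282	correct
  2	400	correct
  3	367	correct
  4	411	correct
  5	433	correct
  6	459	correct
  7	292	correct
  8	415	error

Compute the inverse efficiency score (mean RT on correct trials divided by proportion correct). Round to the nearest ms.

Correct trials (n=7): 282, 400, 367, 411, 433, 459, 292
Mean correct RT = 2644/7 = 377.7143 ms
Proportion correct = 7/8
IES = 377.7143 / (7/8) = 431.673 ms

432 ms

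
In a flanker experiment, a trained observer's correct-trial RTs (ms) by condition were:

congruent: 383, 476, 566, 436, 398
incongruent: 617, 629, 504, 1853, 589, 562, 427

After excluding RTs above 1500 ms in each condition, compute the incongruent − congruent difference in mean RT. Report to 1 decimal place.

incongruent: exclude 1853
M(congruent) = 2259/5 = 451.800
M(incongruent) = 3328/6 = 554.667
Difference = 554.667 − 451.800 = 102.867 ms

102.9 ms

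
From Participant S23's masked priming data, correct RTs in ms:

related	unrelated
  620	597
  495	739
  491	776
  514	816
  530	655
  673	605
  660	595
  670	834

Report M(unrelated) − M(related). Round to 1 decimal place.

120.5 ms

M(related) = 4653/8 = 581.625
M(unrelated) = 5617/8 = 702.125
Difference = 702.125 − 581.625 = 120.500 ms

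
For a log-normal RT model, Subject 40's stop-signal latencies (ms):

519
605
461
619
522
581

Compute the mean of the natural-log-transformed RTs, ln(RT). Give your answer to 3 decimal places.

6.307

ln(RT): 6.2519, 6.4052, 6.1334, 6.4281, 6.2577, 6.3648
Σ ln(RT) = 37.8411
Mean = 37.8411/6 = 6.30684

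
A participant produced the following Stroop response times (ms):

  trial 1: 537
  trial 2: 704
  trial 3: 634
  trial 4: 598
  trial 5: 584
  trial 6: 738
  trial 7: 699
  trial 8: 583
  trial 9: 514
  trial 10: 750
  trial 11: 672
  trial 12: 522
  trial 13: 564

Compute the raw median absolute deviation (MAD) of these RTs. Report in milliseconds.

Sorted: 514, 522, 537, 564, 583, 584, 598, 634, 672, 699, 704, 738, 750 → median = 598
|x − 598|: 61, 106, 36, 0, 14, 140, 101, 15, 84, 152, 74, 76, 34
Sorted deviations: 0, 14, 15, 34, 36, 61, 74, 76, 84, 101, 106, 140, 152 → MAD = 74

74 ms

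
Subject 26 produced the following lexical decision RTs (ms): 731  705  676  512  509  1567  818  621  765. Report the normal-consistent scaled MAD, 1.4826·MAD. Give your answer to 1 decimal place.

Sorted: 509, 512, 621, 676, 705, 731, 765, 818, 1567 → median = 705
|x − 705| sorted: 0, 26, 29, 60, 84, 113, 193, 196, 862 → MAD = 84
Robust SD ≈ 1.4826 × 84 = 124.538

124.5 ms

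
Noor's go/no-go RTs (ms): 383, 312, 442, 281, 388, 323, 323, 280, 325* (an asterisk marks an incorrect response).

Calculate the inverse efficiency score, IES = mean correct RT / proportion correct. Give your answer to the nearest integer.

384 ms

Correct trials (n=8): 383, 312, 442, 281, 388, 323, 323, 280
Mean correct RT = 2732/8 = 341.5000 ms
Proportion correct = 8/9
IES = 341.5000 / (8/9) = 384.188 ms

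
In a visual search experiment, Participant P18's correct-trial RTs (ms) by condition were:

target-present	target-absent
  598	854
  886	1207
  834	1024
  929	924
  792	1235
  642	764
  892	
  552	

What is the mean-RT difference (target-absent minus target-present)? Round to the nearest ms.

M(target-present) = 6125/8 = 765.625
M(target-absent) = 6008/6 = 1001.333
Difference = 1001.333 − 765.625 = 235.708 ms

236 ms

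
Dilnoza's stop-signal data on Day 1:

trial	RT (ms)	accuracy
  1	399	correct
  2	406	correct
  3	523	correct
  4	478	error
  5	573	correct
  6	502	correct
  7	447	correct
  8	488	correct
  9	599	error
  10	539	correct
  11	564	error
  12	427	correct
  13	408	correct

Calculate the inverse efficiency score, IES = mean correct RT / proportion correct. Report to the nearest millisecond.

613 ms

Correct trials (n=10): 399, 406, 523, 573, 502, 447, 488, 539, 427, 408
Mean correct RT = 4712/10 = 471.2000 ms
Proportion correct = 10/13
IES = 471.2000 / (10/13) = 612.560 ms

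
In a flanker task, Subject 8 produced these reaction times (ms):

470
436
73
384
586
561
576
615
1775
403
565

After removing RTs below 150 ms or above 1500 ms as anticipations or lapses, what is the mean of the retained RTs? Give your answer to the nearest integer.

511 ms

Excluded: 73, 1775
Retained (n=9): Σ = 4596
Mean = 4596/9 = 510.6667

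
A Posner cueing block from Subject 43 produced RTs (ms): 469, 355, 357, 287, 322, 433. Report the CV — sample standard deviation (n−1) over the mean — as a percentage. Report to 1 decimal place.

18.4%

n = 6, Σ = 2223, M = 370.5000
Σ(x−M)² = 23355.500; s = √(23355.500/5) = 68.3454
CV = 68.3454 / 370.5000 = 0.18447 = 18.447%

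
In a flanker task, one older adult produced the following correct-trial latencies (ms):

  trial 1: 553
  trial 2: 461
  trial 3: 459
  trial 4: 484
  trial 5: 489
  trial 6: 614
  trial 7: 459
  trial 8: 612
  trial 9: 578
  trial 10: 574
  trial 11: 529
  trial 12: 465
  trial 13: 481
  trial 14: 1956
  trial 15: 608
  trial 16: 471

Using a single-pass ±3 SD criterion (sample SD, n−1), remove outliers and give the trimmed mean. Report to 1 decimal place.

522.5 ms

n = 16, ΣRT = 9793, M = 612.062
Σ(x−M)² = 1979108.94; s = √(1979108.94/15) = 363.236
Cutoffs: 612.062 ± 3·363.236 → [-477.6, 1701.8]
Outside: 1956 → excluded.
Retained (n=15): Σ = 7837, mean = 7837/15 = 522.467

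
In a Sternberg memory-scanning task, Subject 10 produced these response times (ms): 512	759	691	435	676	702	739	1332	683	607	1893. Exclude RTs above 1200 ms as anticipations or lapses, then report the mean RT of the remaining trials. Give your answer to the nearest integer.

Excluded: 1332, 1893
Retained (n=9): Σ = 5804
Mean = 5804/9 = 644.8889

645 ms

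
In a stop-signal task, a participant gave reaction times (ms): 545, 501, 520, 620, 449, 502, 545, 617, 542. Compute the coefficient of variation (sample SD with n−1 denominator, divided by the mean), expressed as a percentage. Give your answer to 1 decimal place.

10.2%

n = 9, Σ = 4841, M = 537.8889
Σ(x−M)² = 23988.889; s = √(23988.889/8) = 54.7596
CV = 54.7596 / 537.8889 = 0.10180 = 10.180%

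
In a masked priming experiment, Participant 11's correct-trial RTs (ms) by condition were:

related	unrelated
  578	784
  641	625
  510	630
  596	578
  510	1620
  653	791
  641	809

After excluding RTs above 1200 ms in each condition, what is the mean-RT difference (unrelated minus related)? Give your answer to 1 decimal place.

113.0 ms

unrelated: exclude 1620
M(related) = 4129/7 = 589.857
M(unrelated) = 4217/6 = 702.833
Difference = 702.833 − 589.857 = 112.976 ms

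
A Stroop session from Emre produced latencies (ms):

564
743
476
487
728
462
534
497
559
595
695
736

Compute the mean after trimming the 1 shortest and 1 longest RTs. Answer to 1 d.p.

587.1 ms

Sorted: 462, 476, 487, 497, 534, 559, 564, 595, 695, 728, 736, 743
Drop lowest 1 (462) and highest 1 (743)
Remaining (n=10): Σ = 5871, mean = 5871/10 = 587.100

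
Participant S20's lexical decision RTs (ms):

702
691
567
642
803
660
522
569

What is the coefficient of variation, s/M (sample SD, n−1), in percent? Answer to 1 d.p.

14.1%

n = 8, Σ = 5156, M = 644.5000
Σ(x−M)² = 57550.000; s = √(57550.000/7) = 90.6721
CV = 90.6721 / 644.5000 = 0.14069 = 14.069%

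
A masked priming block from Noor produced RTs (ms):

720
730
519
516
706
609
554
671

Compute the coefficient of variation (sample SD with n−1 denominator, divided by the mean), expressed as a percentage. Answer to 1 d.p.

n = 8, Σ = 5025, M = 628.1250
Σ(x−M)² = 57062.875; s = √(57062.875/7) = 90.2875
CV = 90.2875 / 628.1250 = 0.14374 = 14.374%

14.4%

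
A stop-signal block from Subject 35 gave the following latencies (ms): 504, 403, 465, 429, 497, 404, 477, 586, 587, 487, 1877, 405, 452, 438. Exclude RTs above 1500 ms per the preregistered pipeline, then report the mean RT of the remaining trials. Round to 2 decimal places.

Excluded: 1877
Retained (n=13): Σ = 6134
Mean = 6134/13 = 471.8462

471.85 ms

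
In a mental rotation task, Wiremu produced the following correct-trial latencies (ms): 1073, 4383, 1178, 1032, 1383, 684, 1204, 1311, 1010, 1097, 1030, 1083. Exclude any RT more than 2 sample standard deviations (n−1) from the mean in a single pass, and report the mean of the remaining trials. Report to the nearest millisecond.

n = 12, ΣRT = 16468, M = 1372.333
Σ(x−M)² = 10221320.67; s = √(10221320.67/11) = 963.956
Cutoffs: 1372.333 ± 2·963.956 → [-555.6, 3300.2]
Outside: 4383 → excluded.
Retained (n=11): Σ = 12085, mean = 12085/11 = 1098.636

1099 ms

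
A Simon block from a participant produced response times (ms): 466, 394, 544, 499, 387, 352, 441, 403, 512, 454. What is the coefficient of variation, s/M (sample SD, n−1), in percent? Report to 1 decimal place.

13.8%

n = 10, Σ = 4452, M = 445.2000
Σ(x−M)² = 34121.600; s = √(34121.600/9) = 61.5734
CV = 61.5734 / 445.2000 = 0.13831 = 13.831%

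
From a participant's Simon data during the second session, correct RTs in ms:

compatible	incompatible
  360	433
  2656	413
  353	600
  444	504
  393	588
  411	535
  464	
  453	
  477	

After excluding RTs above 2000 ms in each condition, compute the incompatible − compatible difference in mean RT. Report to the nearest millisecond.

compatible: exclude 2656
M(compatible) = 3355/8 = 419.375
M(incompatible) = 3073/6 = 512.167
Difference = 512.167 − 419.375 = 92.792 ms

93 ms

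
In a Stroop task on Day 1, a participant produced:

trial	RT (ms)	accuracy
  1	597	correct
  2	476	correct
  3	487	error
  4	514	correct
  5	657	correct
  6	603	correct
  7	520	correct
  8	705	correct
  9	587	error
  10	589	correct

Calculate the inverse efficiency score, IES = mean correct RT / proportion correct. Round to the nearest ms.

728 ms

Correct trials (n=8): 597, 476, 514, 657, 603, 520, 705, 589
Mean correct RT = 4661/8 = 582.6250 ms
Proportion correct = 8/10
IES = 582.6250 / (8/10) = 728.281 ms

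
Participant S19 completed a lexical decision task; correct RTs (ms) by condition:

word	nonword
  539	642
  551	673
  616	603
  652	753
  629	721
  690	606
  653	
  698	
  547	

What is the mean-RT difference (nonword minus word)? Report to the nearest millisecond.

M(word) = 5575/9 = 619.444
M(nonword) = 3998/6 = 666.333
Difference = 666.333 − 619.444 = 46.889 ms

47 ms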